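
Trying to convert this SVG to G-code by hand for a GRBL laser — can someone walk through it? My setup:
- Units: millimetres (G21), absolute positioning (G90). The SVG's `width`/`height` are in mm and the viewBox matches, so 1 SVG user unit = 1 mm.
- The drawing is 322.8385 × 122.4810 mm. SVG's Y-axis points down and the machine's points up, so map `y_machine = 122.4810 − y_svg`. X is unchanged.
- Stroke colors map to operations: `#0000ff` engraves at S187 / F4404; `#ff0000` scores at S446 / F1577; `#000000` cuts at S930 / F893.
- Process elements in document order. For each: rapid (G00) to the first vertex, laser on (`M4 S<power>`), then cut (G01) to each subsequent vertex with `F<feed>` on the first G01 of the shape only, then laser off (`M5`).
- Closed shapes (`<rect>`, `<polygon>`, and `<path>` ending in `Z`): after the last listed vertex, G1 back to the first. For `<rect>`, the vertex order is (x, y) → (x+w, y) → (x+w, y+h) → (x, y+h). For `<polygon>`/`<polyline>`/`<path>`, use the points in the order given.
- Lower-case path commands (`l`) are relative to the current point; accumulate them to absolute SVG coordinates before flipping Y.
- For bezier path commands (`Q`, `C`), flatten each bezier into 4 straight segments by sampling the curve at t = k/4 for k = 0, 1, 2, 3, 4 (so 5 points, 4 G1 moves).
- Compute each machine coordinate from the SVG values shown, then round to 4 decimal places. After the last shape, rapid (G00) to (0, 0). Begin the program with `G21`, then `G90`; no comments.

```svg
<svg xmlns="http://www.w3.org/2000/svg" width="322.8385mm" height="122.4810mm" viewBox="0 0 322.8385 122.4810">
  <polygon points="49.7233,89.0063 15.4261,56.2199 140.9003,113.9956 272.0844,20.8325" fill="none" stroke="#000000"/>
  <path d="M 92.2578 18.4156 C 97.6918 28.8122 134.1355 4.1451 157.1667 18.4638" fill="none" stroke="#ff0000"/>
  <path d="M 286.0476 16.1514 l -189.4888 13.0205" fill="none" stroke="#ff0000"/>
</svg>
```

Since the viewBox matches the mm dimensions, user units are millimetres directly. The only transform is the Y-flip y_m = 122.4810 − y_svg.

Shape 1 is a closed polygon drawn with `<polygon>`. Its stroke #000000 means cut at S930, F893. After flipping Y the toolpath is (49.7233,33.4747) → (15.4261,66.2611) → (140.9003,8.4854) → (272.0844,101.6485) → (49.7233,33.4747), returning to the start.

Shape 2 is a cubic bezier drawn with `<path>`. Its stroke #ff0000 means score at S446, F1577. After flipping Y the toolpath is (92.2578,104.0654) → (101.4535,101.6854) → (118.1133,105.5121) → (138.0726,108.6034) → (157.1667,104.0172).

Shape 3 is a line segment drawn with `<path>`. Its stroke #ff0000 means score at S446, F1577. After flipping Y the toolpath is (286.0476,106.3296) → (96.5588,93.3091).

G21
G90
G00 X49.7233 Y33.4747
M4 S930
G01 X15.4261 Y66.2611 F893
G01 X140.9003 Y8.4854
G01 X272.0844 Y101.6485
G01 X49.7233 Y33.4747
M5
G00 X92.2578 Y104.0654
M4 S446
G01 X101.4535 Y101.6854 F1577
G01 X118.1133 Y105.5121
G01 X138.0726 Y108.6034
G01 X157.1667 Y104.0172
M5
G00 X286.0476 Y106.3296
M4 S446
G01 X96.5588 Y93.3091 F1577
M5
G00 X0.0000 Y0.0000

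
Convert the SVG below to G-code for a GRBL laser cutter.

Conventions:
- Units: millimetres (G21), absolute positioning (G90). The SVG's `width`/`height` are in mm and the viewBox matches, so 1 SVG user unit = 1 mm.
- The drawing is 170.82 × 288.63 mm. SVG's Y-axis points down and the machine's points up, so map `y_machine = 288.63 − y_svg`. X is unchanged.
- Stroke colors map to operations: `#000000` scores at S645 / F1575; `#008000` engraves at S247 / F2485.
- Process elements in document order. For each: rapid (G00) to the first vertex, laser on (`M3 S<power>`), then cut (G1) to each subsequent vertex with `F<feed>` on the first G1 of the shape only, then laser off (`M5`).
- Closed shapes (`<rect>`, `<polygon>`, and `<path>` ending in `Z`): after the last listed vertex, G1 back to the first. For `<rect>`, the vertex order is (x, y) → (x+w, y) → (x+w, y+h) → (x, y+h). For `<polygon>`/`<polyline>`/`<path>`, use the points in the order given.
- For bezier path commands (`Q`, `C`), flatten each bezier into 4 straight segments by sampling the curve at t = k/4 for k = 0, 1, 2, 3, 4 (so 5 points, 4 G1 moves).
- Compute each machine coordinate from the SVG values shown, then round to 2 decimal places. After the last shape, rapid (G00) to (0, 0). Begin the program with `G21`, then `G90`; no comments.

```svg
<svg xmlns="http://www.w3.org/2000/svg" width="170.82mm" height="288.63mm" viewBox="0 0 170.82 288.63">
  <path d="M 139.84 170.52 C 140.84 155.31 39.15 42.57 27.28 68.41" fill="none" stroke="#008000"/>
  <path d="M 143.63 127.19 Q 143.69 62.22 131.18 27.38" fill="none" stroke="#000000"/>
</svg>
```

G21
G90
G00 X139.84 Y118.11
M3 S247
G1 X124.34 Y144.12 F2485
G1 X88.39 Y184.56
G1 X50.02 Y217.31
G1 X27.28 Y220.22
M5
G00 X143.63 Y161.44
M3 S645
G1 X142.87 Y192.04 F1575
G1 X140.55 Y218.88
G1 X136.65 Y241.95
G1 X131.18 Y261.25
M5
G00 X0.00 Y0.00

Since the viewBox matches the mm dimensions, user units are millimetres directly. The only transform is the Y-flip y_m = 288.63 − y_svg.

Shape 1 is a cubic bezier drawn with `<path>`. Its stroke #008000 means engrave at S247, F2485. After flipping Y the toolpath is (139.84,118.11) → (124.34,144.12) → (88.39,184.56) → (50.02,217.31) → (27.28,220.22).

Shape 2 is a quadratic bezier drawn with `<path>`. Its stroke #000000 means score at S645, F1575. After flipping Y the toolpath is (143.63,161.44) → (142.87,192.04) → (140.55,218.88) → (136.65,241.95) → (131.18,261.25).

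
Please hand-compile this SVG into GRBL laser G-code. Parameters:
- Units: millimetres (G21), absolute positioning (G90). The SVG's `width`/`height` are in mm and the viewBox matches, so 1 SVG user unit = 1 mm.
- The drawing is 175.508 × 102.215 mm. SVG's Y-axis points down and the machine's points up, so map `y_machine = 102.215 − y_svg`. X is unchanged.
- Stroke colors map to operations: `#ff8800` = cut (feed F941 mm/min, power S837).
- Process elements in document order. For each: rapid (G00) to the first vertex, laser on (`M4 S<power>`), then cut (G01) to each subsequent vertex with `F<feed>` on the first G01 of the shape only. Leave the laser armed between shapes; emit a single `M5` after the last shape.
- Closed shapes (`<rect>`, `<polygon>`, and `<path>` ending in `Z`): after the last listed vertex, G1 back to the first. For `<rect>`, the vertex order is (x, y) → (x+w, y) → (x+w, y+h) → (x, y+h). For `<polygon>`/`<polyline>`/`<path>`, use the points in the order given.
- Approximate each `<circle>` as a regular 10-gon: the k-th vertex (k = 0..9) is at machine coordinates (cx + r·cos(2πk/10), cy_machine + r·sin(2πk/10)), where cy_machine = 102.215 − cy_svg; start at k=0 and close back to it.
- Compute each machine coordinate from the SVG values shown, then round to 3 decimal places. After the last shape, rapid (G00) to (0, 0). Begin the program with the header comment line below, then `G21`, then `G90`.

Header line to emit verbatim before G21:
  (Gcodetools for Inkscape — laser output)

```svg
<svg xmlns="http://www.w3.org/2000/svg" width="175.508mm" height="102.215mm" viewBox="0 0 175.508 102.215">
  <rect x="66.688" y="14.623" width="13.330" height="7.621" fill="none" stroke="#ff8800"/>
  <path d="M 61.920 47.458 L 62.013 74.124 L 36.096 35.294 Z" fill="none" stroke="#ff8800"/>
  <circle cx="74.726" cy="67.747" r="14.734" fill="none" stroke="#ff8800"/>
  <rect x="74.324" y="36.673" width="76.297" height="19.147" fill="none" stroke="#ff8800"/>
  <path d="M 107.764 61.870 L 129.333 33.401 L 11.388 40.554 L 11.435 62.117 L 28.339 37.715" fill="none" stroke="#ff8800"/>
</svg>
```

1 u = 1 mm; y_m = 102.215 − y.

[1] `<rect>` rectangle, #ff8800→cut S837 F941: (66.688,87.592) → (80.018,87.592) → (80.018,79.971) → (66.688,79.971) → (66.688,87.592) (closed)

[2] `<path>` closed polygon, #ff8800→cut S837 F941: (61.920,54.757) → (62.013,28.091) → (36.096,66.921) → (61.920,54.757) (closed)

[3] `<circle>` circle, #ff8800→cut S837 F941: (89.460,34.468) → (86.646,43.128) → (79.279,48.481) → (70.173,48.481) → (62.806,43.128) → (59.992,34.468) → (62.806,25.808) → (70.173,20.455) → (79.279,20.455) → (86.646,25.808) → (89.460,34.468) (closed)

[4] `<rect>` rectangle, #ff8800→cut S837 F941: (74.324,65.542) → (150.621,65.542) → (150.621,46.395) → (74.324,46.395) → (74.324,65.542) (closed)

[5] `<path>` open polyline, #ff8800→cut S837 F941: (107.764,40.345) → (129.333,68.814) → (11.388,61.661) → (11.435,40.098) → (28.339,64.500)

(Gcodetools for Inkscape — laser output)
G21
G90
G00 X66.688 Y87.592
M4 S837
G01 X80.018 Y87.592 F941
G01 X80.018 Y79.971
G01 X66.688 Y79.971
G01 X66.688 Y87.592
G00 X61.920 Y54.757
M4 S837
G01 X62.013 Y28.091 F941
G01 X36.096 Y66.921
G01 X61.920 Y54.757
G00 X89.460 Y34.468
M4 S837
G01 X86.646 Y43.128 F941
G01 X79.279 Y48.481
G01 X70.173 Y48.481
G01 X62.806 Y43.128
G01 X59.992 Y34.468
G01 X62.806 Y25.808
G01 X70.173 Y20.455
G01 X79.279 Y20.455
G01 X86.646 Y25.808
G01 X89.460 Y34.468
G00 X74.324 Y65.542
M4 S837
G01 X150.621 Y65.542 F941
G01 X150.621 Y46.395
G01 X74.324 Y46.395
G01 X74.324 Y65.542
G00 X107.764 Y40.345
M4 S837
G01 X129.333 Y68.814 F941
G01 X11.388 Y61.661
G01 X11.435 Y40.098
G01 X28.339 Y64.500
M5
G00 X0.000 Y0.000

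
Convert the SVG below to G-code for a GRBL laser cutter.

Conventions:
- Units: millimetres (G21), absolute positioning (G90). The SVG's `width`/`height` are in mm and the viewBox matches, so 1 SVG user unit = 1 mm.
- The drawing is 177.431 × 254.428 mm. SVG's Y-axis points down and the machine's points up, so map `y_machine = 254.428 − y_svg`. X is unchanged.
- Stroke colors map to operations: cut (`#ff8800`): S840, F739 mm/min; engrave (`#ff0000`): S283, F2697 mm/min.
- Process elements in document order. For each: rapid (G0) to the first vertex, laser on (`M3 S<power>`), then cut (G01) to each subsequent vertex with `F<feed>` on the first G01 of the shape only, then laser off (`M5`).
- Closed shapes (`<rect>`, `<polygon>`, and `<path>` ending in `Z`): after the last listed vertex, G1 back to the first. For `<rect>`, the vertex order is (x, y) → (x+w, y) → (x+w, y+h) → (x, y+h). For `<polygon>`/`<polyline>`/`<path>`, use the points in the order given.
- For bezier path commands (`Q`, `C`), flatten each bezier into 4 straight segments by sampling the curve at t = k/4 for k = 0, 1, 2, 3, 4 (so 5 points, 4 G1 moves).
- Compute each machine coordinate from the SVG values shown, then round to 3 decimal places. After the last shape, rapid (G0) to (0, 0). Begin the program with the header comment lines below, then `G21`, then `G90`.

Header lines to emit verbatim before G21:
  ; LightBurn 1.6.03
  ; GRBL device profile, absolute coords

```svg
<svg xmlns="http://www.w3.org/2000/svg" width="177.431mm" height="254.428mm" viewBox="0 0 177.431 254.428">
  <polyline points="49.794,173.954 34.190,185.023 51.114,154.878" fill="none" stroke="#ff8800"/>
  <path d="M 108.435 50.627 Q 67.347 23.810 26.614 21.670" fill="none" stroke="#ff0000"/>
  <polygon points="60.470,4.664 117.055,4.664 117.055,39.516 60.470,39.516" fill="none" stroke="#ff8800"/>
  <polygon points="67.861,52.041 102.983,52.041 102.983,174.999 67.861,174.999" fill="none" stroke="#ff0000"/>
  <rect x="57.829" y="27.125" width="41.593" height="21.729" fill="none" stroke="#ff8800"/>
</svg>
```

viewBox `0 0 177.431 254.428` with mm width/height → 1 unit = 1 mm. Flip: y_m = 254.428 − y_svg.

**Shape 1** — `<polyline>` open polyline, stroke `#ff8800` → cut (S840, F739). Machine vertices: (49.794,80.474) → (34.190,69.405) → (51.114,99.550). Open path.

**Shape 2** — `<path>` quadratic bezier, stroke `#ff0000` → engrave (S283, F2697). Control points (SVG): P0=(108.435,50.627), P1=(67.347,23.810), P2=(26.614,21.670); sampled at t=k/4. Machine vertices: (108.435,203.801) → (87.913,215.667) → (67.436,224.449) → (47.003,230.146) → (26.614,232.758). Open path.

**Shape 3** — `<polygon>` rectangle, stroke `#ff8800` → cut (S840, F739). Machine vertices: (60.470,249.764) → (117.055,249.764) → (117.055,214.912) → (60.470,214.912) → (60.470,249.764). Closed: final G1 returns to the first vertex.

**Shape 4** — `<polygon>` rectangle, stroke `#ff0000` → engrave (S283, F2697). Machine vertices: (67.861,202.387) → (102.983,202.387) → (102.983,79.429) → (67.861,79.429) → (67.861,202.387). Closed: final G1 returns to the first vertex.

**Shape 5** — `<rect>` rectangle, stroke `#ff8800` → cut (S840, F739). Machine vertices: (57.829,227.303) → (99.422,227.303) → (99.422,205.574) → (57.829,205.574) → (57.829,227.303). Closed: final G1 returns to the first vertex.

; LightBurn 1.6.03
; GRBL device profile, absolute coords
G21
G90
G0 X49.794 Y80.474
M3 S840
G01 X34.190 Y69.405 F739
G01 X51.114 Y99.550
M5
G0 X108.435 Y203.801
M3 S283
G01 X87.913 Y215.667 F2697
G01 X67.436 Y224.449
G01 X47.003 Y230.146
G01 X26.614 Y232.758
M5
G0 X60.470 Y249.764
M3 S840
G01 X117.055 Y249.764 F739
G01 X117.055 Y214.912
G01 X60.470 Y214.912
G01 X60.470 Y249.764
M5
G0 X67.861 Y202.387
M3 S283
G01 X102.983 Y202.387 F2697
G01 X102.983 Y79.429
G01 X67.861 Y79.429
G01 X67.861 Y202.387
M5
G0 X57.829 Y227.303
M3 S840
G01 X99.422 Y227.303 F739
G01 X99.422 Y205.574
G01 X57.829 Y205.574
G01 X57.829 Y227.303
M5
G0 X0.000 Y0.000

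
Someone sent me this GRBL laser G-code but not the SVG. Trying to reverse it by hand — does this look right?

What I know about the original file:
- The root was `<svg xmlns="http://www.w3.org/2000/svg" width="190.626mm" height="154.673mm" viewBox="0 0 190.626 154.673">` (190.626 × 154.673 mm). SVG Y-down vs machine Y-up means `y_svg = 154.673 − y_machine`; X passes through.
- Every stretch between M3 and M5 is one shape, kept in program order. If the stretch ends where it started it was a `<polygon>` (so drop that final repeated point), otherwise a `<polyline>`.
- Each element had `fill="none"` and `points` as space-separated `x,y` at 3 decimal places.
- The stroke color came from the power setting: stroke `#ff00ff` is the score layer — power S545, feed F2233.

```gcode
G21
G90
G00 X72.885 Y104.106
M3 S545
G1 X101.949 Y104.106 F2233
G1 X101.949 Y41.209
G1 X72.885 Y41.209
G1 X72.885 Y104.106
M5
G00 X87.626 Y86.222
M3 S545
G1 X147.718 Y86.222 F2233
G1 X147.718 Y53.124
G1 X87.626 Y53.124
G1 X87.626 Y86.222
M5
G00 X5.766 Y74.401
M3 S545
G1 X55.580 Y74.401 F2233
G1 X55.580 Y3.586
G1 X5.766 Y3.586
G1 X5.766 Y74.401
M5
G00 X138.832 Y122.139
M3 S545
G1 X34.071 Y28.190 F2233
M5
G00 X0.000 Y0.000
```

Each laser-on run becomes one SVG element. Flip Y back into SVG space with y_svg = 154.673 − y_machine. Every run uses S545, so all elements get stroke `#ff00ff` (score).

Run 1: The run returns to its start, so emit a `<polygon>` with points (Y-flipped): 72.885,50.567 101.949,50.567 101.949,113.464 72.885,113.464.

Run 2: The run returns to its start, so emit a `<polygon>` with points (Y-flipped): 87.626,68.451 147.718,68.451 147.718,101.549 87.626,101.549.

Run 3: The run returns to its start, so emit a `<polygon>` with points (Y-flipped): 5.766,80.272 55.580,80.272 55.580,151.087 5.766,151.087.

Run 4: The run is open, so emit a `<polyline>` with points (Y-flipped): 138.832,32.534 34.071,126.483.

<svg xmlns="http://www.w3.org/2000/svg" width="190.626mm" height="154.673mm" viewBox="0 0 190.626 154.673">
  <polygon points="72.885,50.567 101.949,50.567 101.949,113.464 72.885,113.464" fill="none" stroke="#ff00ff"/>
  <polygon points="87.626,68.451 147.718,68.451 147.718,101.549 87.626,101.549" fill="none" stroke="#ff00ff"/>
  <polygon points="5.766,80.272 55.580,80.272 55.580,151.087 5.766,151.087" fill="none" stroke="#ff00ff"/>
  <polyline points="138.832,32.534 34.071,126.483" fill="none" stroke="#ff00ff"/>
</svg>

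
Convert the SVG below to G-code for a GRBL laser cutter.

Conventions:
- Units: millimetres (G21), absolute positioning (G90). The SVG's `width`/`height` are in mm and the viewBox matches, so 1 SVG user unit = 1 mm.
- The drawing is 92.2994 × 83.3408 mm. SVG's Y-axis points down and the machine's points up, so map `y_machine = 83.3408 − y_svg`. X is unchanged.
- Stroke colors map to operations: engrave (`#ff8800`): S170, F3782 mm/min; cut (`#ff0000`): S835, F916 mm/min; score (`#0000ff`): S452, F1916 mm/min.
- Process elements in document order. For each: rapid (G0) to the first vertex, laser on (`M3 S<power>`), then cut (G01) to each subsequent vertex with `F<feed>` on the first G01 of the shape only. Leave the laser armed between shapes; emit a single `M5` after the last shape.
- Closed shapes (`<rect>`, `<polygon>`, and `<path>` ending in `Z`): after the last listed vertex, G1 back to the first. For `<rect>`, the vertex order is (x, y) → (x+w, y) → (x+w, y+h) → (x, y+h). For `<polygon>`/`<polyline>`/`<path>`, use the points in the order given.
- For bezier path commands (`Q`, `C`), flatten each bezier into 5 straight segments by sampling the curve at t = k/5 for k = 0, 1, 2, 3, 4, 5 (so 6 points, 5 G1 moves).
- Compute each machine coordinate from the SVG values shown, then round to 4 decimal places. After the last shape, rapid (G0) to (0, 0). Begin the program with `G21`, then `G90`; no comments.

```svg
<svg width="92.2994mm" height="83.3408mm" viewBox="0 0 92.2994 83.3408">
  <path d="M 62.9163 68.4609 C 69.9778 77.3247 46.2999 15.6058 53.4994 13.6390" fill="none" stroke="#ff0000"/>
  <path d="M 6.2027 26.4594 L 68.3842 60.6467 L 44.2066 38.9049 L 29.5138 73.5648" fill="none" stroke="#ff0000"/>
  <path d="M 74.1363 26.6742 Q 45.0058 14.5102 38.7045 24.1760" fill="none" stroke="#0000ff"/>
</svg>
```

Since the viewBox matches the mm dimensions, user units are millimetres directly. The only transform is the Y-flip y_m = 83.3408 − y_svg.

Shape 1 is a cubic bezier drawn with `<path>`. Its stroke #ff0000 means cut at S835, F916. After flipping Y the toolpath is (62.9163,14.8799) → (63.9574,16.9889) → (60.5787,29.7816) → (55.7377,47.0021) → (52.3921,62.3941) → (53.4994,69.7018).

Shape 2 is a open polyline drawn with `<path>`. Its stroke #ff0000 means cut at S835, F916. After flipping Y the toolpath is (6.2027,56.8814) → (68.3842,22.6941) → (44.2066,44.4359) → (29.5138,9.7760).

Shape 3 is a quadratic bezier drawn with `<path>`. Its stroke #0000ff means score at S452, F1916. After flipping Y the toolpath is (74.1363,56.6666) → (63.3973,60.6590) → (54.4846,62.9050) → (47.3982,63.4047) → (42.1382,62.1579) → (38.7045,59.1648).

G21
G90
G0 X62.9163 Y14.8799
M3 S835
G01 X63.9574 Y16.9889 F916
G01 X60.5787 Y29.7816
G01 X55.7377 Y47.0021
G01 X52.3921 Y62.3941
G01 X53.4994 Y69.7018
G0 X6.2027 Y56.8814
M3 S835
G01 X68.3842 Y22.6941 F916
G01 X44.2066 Y44.4359
G01 X29.5138 Y9.7760
G0 X74.1363 Y56.6666
M3 S452
G01 X63.3973 Y60.6590 F1916
G01 X54.4846 Y62.9050
G01 X47.3982 Y63.4047
G01 X42.1382 Y62.1579
G01 X38.7045 Y59.1648
M5
G0 X0.0000 Y0.0000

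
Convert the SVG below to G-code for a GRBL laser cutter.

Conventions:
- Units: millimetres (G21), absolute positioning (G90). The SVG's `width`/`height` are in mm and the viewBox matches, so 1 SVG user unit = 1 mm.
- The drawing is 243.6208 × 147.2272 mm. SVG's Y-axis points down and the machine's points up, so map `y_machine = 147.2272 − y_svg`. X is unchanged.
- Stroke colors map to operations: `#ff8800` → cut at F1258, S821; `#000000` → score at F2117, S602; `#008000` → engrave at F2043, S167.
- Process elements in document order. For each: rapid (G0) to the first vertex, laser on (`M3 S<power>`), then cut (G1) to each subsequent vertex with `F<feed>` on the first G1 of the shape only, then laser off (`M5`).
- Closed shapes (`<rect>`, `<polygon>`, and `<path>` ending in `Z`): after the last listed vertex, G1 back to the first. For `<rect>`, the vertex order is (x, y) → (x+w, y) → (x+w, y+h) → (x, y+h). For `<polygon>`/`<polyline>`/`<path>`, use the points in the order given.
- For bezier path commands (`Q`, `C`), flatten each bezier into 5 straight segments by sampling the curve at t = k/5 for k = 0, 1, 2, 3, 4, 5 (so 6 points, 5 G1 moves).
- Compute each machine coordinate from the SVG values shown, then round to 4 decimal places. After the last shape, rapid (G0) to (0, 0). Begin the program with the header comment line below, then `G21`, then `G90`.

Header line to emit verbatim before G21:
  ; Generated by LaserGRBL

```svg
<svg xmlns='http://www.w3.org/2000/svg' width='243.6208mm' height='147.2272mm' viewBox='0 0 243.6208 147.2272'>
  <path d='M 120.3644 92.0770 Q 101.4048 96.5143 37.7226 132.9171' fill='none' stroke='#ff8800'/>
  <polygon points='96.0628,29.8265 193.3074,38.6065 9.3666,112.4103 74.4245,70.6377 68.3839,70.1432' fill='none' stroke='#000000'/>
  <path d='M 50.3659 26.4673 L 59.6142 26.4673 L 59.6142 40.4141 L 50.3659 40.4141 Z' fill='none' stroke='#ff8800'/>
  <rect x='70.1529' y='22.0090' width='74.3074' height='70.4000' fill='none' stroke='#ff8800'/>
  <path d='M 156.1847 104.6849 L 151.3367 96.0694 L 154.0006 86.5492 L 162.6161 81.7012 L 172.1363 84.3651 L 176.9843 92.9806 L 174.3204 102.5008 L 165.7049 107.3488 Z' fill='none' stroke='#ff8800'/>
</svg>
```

Since the viewBox matches the mm dimensions, user units are millimetres directly. The only transform is the Y-flip y_m = 147.2272 − y_svg.

Shape 1 is a quadratic bezier drawn with `<path>`. Its stroke #ff8800 means cut at S821, F1258. After flipping Y the toolpath is (120.3644,55.1502) → (110.9917,52.0967) → (98.0411,46.4859) → (81.5127,38.3179) → (61.4066,27.5926) → (37.7226,14.3101).

Shape 2 is a closed polygon drawn with `<polygon>`. Its stroke #000000 means score at S602, F2117. After flipping Y the toolpath is (96.0628,117.4007) → (193.3074,108.6207) → (9.3666,34.8169) → (74.4245,76.5895) → (68.3839,77.0840) → (96.0628,117.4007), returning to the start.

Shape 3 is a rectangle drawn with `<path>`. Its stroke #ff8800 means cut at S821, F1258. After flipping Y the toolpath is (50.3659,120.7599) → (59.6142,120.7599) → (59.6142,106.8131) → (50.3659,106.8131) → (50.3659,120.7599), returning to the start.

Shape 4 is a rectangle drawn with `<rect>`. Its stroke #ff8800 means cut at S821, F1258. After flipping Y the toolpath is (70.1529,125.2182) → (144.4603,125.2182) → (144.4603,54.8182) → (70.1529,54.8182) → (70.1529,125.2182), returning to the start.

Shape 5 is a regular polygon drawn with `<path>`. Its stroke #ff8800 means cut at S821, F1258. After flipping Y the toolpath is (156.1847,42.5423) → (151.3367,51.1578) → (154.0006,60.6780) → (162.6161,65.5260) → (172.1363,62.8621) → (176.9843,54.2466) → (174.3204,44.7264) → (165.7049,39.8784) → (156.1847,42.5423), returning to the start.

; Generated by LaserGRBL
G21
G90
G0 X120.3644 Y55.1502
M3 S821
G1 X110.9917 Y52.0967 F1258
G1 X98.0411 Y46.4859
G1 X81.5127 Y38.3179
G1 X61.4066 Y27.5926
G1 X37.7226 Y14.3101
M5
G0 X96.0628 Y117.4007
M3 S602
G1 X193.3074 Y108.6207 F2117
G1 X9.3666 Y34.8169
G1 X74.4245 Y76.5895
G1 X68.3839 Y77.0840
G1 X96.0628 Y117.4007
M5
G0 X50.3659 Y120.7599
M3 S821
G1 X59.6142 Y120.7599 F1258
G1 X59.6142 Y106.8131
G1 X50.3659 Y106.8131
G1 X50.3659 Y120.7599
M5
G0 X70.1529 Y125.2182
M3 S821
G1 X144.4603 Y125.2182 F1258
G1 X144.4603 Y54.8182
G1 X70.1529 Y54.8182
G1 X70.1529 Y125.2182
M5
G0 X156.1847 Y42.5423
M3 S821
G1 X151.3367 Y51.1578 F1258
G1 X154.0006 Y60.6780
G1 X162.6161 Y65.5260
G1 X172.1363 Y62.8621
G1 X176.9843 Y54.2466
G1 X174.3204 Y44.7264
G1 X165.7049 Y39.8784
G1 X156.1847 Y42.5423
M5
G0 X0.0000 Y0.0000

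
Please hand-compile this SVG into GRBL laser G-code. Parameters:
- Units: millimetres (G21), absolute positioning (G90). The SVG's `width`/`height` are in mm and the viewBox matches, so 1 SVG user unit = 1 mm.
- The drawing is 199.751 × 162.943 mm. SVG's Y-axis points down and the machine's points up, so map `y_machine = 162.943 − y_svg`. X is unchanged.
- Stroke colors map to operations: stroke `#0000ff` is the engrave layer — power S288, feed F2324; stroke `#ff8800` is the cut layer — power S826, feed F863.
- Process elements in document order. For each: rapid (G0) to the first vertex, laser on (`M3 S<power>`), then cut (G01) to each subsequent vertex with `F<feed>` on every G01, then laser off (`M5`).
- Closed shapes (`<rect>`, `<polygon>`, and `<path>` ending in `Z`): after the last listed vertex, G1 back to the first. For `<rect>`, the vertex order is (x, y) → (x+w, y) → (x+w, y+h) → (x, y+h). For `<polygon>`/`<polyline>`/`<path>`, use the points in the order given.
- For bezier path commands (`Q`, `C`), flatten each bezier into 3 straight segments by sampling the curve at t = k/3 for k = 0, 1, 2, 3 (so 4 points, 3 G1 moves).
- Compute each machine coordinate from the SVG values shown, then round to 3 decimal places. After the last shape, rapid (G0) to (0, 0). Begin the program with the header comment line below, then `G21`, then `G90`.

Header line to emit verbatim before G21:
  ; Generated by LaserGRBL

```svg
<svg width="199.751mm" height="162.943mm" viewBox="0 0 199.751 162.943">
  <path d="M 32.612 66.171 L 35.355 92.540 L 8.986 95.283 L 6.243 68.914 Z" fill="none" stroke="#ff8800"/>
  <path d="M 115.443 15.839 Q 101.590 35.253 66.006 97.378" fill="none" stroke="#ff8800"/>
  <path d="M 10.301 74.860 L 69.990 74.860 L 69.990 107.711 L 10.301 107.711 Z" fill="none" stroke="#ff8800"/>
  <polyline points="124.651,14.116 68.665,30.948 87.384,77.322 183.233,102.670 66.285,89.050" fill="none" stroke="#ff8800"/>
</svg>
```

; Generated by LaserGRBL
G21
G90
G0 X32.612 Y96.772
M3 S826
G01 X35.355 Y70.403 F863
G01 X8.986 Y67.660 F863
G01 X6.243 Y94.029 F863
G01 X32.612 Y96.772 F863
M5
G0 X115.443 Y147.104
M3 S826
G01 X103.793 Y129.416 F863
G01 X87.314 Y102.236 F863
G01 X66.006 Y65.565 F863
M5
G0 X10.301 Y88.083
M3 S826
G01 X69.990 Y88.083 F863
G01 X69.990 Y55.232 F863
G01 X10.301 Y55.232 F863
G01 X10.301 Y88.083 F863
M5
G0 X124.651 Y148.827
M3 S826
G01 X68.665 Y131.995 F863
G01 X87.384 Y85.621 F863
G01 X183.233 Y60.273 F863
G01 X66.285 Y73.893 F863
M5
G0 X0.000 Y0.000

Since the viewBox matches the mm dimensions, user units are millimetres directly. The only transform is the Y-flip y_m = 162.943 − y_svg.

Shape 1 is a regular polygon drawn with `<path>`. Its stroke #ff8800 means cut at S826, F863. After flipping Y the toolpath is (32.612,96.772) → (35.355,70.403) → (8.986,67.660) → (6.243,94.029) → (32.612,96.772), returning to the start.

Shape 2 is a quadratic bezier drawn with `<path>`. Its stroke #ff8800 means cut at S826, F863. After flipping Y the toolpath is (115.443,147.104) → (103.793,129.416) → (87.314,102.236) → (66.006,65.565).

Shape 3 is a rectangle drawn with `<path>`. Its stroke #ff8800 means cut at S826, F863. After flipping Y the toolpath is (10.301,88.083) → (69.990,88.083) → (69.990,55.232) → (10.301,55.232) → (10.301,88.083), returning to the start.

Shape 4 is a open polyline drawn with `<polyline>`. Its stroke #ff8800 means cut at S826, F863. After flipping Y the toolpath is (124.651,148.827) → (68.665,131.995) → (87.384,85.621) → (183.233,60.273) → (66.285,73.893).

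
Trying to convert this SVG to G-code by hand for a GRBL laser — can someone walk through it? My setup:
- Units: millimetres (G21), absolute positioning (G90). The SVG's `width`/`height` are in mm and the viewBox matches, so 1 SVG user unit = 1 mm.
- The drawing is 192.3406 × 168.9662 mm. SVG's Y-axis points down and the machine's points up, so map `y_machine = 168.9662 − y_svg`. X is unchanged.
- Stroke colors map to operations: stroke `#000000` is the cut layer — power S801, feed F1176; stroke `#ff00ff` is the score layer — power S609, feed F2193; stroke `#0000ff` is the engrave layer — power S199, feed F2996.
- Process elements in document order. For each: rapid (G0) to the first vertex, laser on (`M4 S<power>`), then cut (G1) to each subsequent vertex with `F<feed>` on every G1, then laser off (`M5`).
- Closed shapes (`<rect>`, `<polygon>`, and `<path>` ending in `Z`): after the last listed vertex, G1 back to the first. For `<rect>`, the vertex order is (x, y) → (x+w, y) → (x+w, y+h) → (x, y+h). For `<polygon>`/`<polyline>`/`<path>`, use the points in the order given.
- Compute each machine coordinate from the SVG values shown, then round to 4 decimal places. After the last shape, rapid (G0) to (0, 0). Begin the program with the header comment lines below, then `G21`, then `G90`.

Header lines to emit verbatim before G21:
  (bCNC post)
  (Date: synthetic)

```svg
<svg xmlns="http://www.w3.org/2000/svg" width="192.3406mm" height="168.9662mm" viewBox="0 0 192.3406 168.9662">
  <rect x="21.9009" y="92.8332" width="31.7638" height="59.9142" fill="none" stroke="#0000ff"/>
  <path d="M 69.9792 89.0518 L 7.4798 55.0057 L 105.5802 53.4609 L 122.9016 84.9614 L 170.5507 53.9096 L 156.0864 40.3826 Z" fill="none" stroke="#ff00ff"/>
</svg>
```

(bCNC post)
(Date: synthetic)
G21
G90
G0 X21.9009 Y76.1330
M4 S199
G1 X53.6647 Y76.1330 F2996
G1 X53.6647 Y16.2188 F2996
G1 X21.9009 Y16.2188 F2996
G1 X21.9009 Y76.1330 F2996
M5
G0 X69.9792 Y79.9144
M4 S609
G1 X7.4798 Y113.9605 F2193
G1 X105.5802 Y115.5053 F2193
G1 X122.9016 Y84.0048 F2193
G1 X170.5507 Y115.0566 F2193
G1 X156.0864 Y128.5836 F2193
G1 X69.9792 Y79.9144 F2193
M5
G0 X0.0000 Y0.0000

Since the viewBox matches the mm dimensions, user units are millimetres directly. The only transform is the Y-flip y_m = 168.9662 − y_svg.

Shape 1 is a rectangle drawn with `<rect>`. Its stroke #0000ff means engrave at S199, F2996. After flipping Y the toolpath is (21.9009,76.1330) → (53.6647,76.1330) → (53.6647,16.2188) → (21.9009,16.2188) → (21.9009,76.1330), returning to the start.

Shape 2 is a closed polygon drawn with `<path>`. Its stroke #ff00ff means score at S609, F2193. After flipping Y the toolpath is (69.9792,79.9144) → (7.4798,113.9605) → (105.5802,115.5053) → (122.9016,84.0048) → (170.5507,115.0566) → (156.0864,128.5836) → (69.9792,79.9144), returning to the start.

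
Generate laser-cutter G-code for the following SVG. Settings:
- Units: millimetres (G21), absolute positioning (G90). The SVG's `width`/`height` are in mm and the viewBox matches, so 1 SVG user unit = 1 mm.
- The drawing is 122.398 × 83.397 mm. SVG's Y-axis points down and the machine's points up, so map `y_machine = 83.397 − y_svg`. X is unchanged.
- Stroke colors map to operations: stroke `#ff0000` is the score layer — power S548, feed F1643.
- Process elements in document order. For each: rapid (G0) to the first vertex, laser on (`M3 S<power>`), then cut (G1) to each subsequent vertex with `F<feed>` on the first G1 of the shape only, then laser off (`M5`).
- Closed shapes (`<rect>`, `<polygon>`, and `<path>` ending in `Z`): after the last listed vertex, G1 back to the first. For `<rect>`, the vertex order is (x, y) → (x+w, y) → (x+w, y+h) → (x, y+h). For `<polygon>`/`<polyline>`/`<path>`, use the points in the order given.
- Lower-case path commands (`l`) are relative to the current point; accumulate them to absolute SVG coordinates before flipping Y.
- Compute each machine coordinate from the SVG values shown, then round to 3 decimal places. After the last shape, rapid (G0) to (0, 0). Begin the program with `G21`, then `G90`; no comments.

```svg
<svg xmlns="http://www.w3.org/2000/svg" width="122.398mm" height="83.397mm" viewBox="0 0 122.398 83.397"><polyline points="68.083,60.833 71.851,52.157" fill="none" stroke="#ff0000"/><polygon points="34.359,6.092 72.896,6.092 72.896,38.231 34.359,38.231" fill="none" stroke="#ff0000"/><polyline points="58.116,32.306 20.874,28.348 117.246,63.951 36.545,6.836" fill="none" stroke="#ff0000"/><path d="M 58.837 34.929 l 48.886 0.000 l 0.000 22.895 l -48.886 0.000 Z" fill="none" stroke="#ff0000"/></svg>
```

1 u = 1 mm; y_m = 83.397 − y.

[1] `<polyline>` line segment, #ff0000→score S548 F1643: (68.083,22.564) → (71.851,31.240)

[2] `<polygon>` rectangle, #ff0000→score S548 F1643: (34.359,77.305) → (72.896,77.305) → (72.896,45.166) → (34.359,45.166) → (34.359,77.305) (closed)

[3] `<polyline>` open polyline, #ff0000→score S548 F1643: (58.116,51.091) → (20.874,55.049) → (117.246,19.446) → (36.545,76.561)

[4] `<path>` rectangle, #ff0000→score S548 F1643: (58.837,48.468) → (107.723,48.468) → (107.723,25.573) → (58.837,25.573) → (58.837,48.468) (closed)

G21
G90
G0 X68.083 Y22.564
M3 S548
G1 X71.851 Y31.240 F1643
M5
G0 X34.359 Y77.305
M3 S548
G1 X72.896 Y77.305 F1643
G1 X72.896 Y45.166
G1 X34.359 Y45.166
G1 X34.359 Y77.305
M5
G0 X58.116 Y51.091
M3 S548
G1 X20.874 Y55.049 F1643
G1 X117.246 Y19.446
G1 X36.545 Y76.561
M5
G0 X58.837 Y48.468
M3 S548
G1 X107.723 Y48.468 F1643
G1 X107.723 Y25.573
G1 X58.837 Y25.573
G1 X58.837 Y48.468
M5
G0 X0.000 Y0.000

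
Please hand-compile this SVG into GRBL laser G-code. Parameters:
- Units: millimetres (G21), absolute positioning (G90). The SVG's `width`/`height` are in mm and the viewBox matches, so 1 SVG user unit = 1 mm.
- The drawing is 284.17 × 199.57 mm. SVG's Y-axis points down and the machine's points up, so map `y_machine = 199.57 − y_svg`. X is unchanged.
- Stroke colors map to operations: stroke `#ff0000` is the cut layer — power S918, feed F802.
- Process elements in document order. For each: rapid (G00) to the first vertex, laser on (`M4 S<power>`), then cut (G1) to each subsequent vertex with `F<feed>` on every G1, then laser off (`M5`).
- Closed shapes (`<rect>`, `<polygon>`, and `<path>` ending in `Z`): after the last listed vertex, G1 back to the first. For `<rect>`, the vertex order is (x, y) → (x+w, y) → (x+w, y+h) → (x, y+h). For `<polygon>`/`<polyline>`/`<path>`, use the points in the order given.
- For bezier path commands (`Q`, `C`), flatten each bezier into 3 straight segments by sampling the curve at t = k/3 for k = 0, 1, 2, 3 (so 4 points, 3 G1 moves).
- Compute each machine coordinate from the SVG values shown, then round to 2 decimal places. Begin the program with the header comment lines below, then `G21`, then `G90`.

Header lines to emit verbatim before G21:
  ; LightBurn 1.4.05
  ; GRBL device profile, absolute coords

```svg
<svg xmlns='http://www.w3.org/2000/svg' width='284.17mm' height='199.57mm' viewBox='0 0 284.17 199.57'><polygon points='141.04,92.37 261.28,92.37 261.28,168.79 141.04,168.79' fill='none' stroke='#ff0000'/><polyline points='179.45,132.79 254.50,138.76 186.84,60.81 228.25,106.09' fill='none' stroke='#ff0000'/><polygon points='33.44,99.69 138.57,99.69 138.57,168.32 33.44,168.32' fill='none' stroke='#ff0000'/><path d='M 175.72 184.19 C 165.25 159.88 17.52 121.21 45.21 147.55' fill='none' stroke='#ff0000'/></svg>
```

Since the viewBox matches the mm dimensions, user units are millimetres directly. The only transform is the Y-flip y_m = 199.57 − y_svg.

Shape 1 is a rectangle drawn with `<polygon>`. Its stroke #ff0000 means cut at S918, F802. After flipping Y the toolpath is (141.04,107.20) → (261.28,107.20) → (261.28,30.78) → (141.04,30.78) → (141.04,107.20), returning to the start.

Shape 2 is a open polyline drawn with `<polyline>`. Its stroke #ff0000 means cut at S918, F802. After flipping Y the toolpath is (179.45,66.78) → (254.50,60.81) → (186.84,138.76) → (228.25,93.48).

Shape 3 is a rectangle drawn with `<polygon>`. Its stroke #ff0000 means cut at S918, F802. After flipping Y the toolpath is (33.44,99.88) → (138.57,99.88) → (138.57,31.25) → (33.44,31.25) → (33.44,99.88), returning to the start.

Shape 4 is a cubic bezier drawn with `<path>`. Its stroke #ff0000 means cut at S918, F802. After flipping Y the toolpath is (175.72,15.38) → (131.08,41.54) → (64.41,59.63) → (45.21,52.02).

; LightBurn 1.4.05
; GRBL device profile, absolute coords
G21
G90
G00 X141.04 Y107.20
M4 S918
G1 X261.28 Y107.20 F802
G1 X261.28 Y30.78 F802
G1 X141.04 Y30.78 F802
G1 X141.04 Y107.20 F802
M5
G00 X179.45 Y66.78
M4 S918
G1 X254.50 Y60.81 F802
G1 X186.84 Y138.76 F802
G1 X228.25 Y93.48 F802
M5
G00 X33.44 Y99.88
M4 S918
G1 X138.57 Y99.88 F802
G1 X138.57 Y31.25 F802
G1 X33.44 Y31.25 F802
G1 X33.44 Y99.88 F802
M5
G00 X175.72 Y15.38
M4 S918
G1 X131.08 Y41.54 F802
G1 X64.41 Y59.63 F802
G1 X45.21 Y52.02 F802
M5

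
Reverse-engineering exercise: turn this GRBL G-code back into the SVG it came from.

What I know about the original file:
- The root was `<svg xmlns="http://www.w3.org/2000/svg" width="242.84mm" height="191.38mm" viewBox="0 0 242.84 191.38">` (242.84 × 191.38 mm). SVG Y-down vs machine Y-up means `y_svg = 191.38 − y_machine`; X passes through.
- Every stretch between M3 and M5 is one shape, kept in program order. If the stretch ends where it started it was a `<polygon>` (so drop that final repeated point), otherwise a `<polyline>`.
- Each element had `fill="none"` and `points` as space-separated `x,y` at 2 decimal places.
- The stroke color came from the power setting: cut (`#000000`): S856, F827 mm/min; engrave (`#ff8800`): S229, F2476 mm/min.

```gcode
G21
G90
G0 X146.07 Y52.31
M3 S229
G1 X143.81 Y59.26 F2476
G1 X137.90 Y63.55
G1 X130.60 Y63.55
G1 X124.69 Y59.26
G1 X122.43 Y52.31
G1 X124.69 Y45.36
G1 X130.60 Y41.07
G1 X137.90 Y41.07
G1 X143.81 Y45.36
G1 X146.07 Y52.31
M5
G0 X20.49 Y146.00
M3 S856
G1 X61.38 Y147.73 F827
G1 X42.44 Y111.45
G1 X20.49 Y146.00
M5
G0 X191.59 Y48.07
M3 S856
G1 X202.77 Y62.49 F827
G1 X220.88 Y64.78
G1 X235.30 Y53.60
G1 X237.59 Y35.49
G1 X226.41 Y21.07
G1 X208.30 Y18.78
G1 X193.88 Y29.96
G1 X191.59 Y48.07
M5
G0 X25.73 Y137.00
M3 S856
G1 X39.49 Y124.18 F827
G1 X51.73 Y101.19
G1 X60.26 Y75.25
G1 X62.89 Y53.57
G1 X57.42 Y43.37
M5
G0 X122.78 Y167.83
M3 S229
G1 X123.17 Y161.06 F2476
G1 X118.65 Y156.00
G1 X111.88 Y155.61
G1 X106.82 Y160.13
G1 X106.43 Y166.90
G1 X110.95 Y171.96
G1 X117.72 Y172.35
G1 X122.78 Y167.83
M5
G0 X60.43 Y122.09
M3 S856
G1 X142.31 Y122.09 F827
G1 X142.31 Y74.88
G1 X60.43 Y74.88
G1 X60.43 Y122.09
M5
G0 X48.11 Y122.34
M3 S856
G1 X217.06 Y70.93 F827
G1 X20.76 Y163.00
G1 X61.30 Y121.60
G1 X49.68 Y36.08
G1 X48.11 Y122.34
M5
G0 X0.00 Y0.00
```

Machine Y-up, SVG Y-down with viewBox height 191.38, so y_svg = 191.38 − y_machine; X carries over.

Run 1: power S229 maps to stroke `#ff8800` (engrave). The run returns to its start, so emit a `<polygon>` with points (Y-flipped): 146.07,139.07 143.81,132.12 137.90,127.83 130.60,127.83 124.69,132.12 122.43,139.07 124.69,146.02 130.60,150.31 137.90,150.31 143.81,146.02.

Run 2: S856 ⇒ cut layer `#000000`. The run returns to its start, so emit a `<polygon>` with points (Y-flipped): 20.49,45.38 61.38,43.65 42.44,79.93.

Run 3: power S856 maps to stroke `#000000` (cut). The run returns to its start, so emit a `<polygon>` with points (Y-flipped): 191.59,143.31 202.77,128.89 220.88,126.60 235.30,137.78 237.59,155.89 226.41,170.31 208.30,172.60 193.88,161.42.

Run 4: S856 ⇒ cut layer `#000000`. The run is open, so emit a `<polyline>` with points (Y-flipped): 25.73,54.38 39.49,67.20 51.73,90.19 60.26,116.13 62.89,137.81 57.42,148.01.

Run 5: power S229 maps to stroke `#ff8800` (engrave). The run returns to its start, so emit a `<polygon>` with points (Y-flipped): 122.78,23.55 123.17,30.32 118.65,35.38 111.88,35.77 106.82,31.25 106.43,24.48 110.95,19.42 117.72,19.03.

Run 6: S856 ⇒ cut layer `#000000`. The run returns to its start, so emit a `<polygon>` with points (Y-flipped): 60.43,69.29 142.31,69.29 142.31,116.50 60.43,116.50.

Run 7: S856 ⇒ cut layer `#000000`. The run returns to its start, so emit a `<polygon>` with points (Y-flipped): 48.11,69.04 217.06,120.45 20.76,28.38 61.30,69.78 49.68,155.30.

<svg xmlns="http://www.w3.org/2000/svg" width="242.84mm" height="191.38mm" viewBox="0 0 242.84 191.38">
  <polygon points="146.07,139.07 143.81,132.12 137.90,127.83 130.60,127.83 124.69,132.12 122.43,139.07 124.69,146.02 130.60,150.31 137.90,150.31 143.81,146.02" fill="none" stroke="#ff8800"/>
  <polygon points="20.49,45.38 61.38,43.65 42.44,79.93" fill="none" stroke="#000000"/>
  <polygon points="191.59,143.31 202.77,128.89 220.88,126.60 235.30,137.78 237.59,155.89 226.41,170.31 208.30,172.60 193.88,161.42" fill="none" stroke="#000000"/>
  <polyline points="25.73,54.38 39.49,67.20 51.73,90.19 60.26,116.13 62.89,137.81 57.42,148.01" fill="none" stroke="#000000"/>
  <polygon points="122.78,23.55 123.17,30.32 118.65,35.38 111.88,35.77 106.82,31.25 106.43,24.48 110.95,19.42 117.72,19.03" fill="none" stroke="#ff8800"/>
  <polygon points="60.43,69.29 142.31,69.29 142.31,116.50 60.43,116.50" fill="none" stroke="#000000"/>
  <polygon points="48.11,69.04 217.06,120.45 20.76,28.38 61.30,69.78 49.68,155.30" fill="none" stroke="#000000"/>
</svg>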